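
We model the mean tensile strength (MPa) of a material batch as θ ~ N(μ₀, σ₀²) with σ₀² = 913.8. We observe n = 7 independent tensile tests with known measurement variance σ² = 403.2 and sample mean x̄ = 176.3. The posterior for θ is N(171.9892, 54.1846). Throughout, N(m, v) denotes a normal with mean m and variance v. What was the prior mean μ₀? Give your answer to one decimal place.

μ₀ = 103.6

With known observation variance, the Normal–Normal posterior has precision τ_n = τ₀ + n/σ² and mean μ_n = (τ₀μ₀ + (n/σ²)x̄)/τ_n.
Here τ₀ = 1/913.8 = 0.001094 and τ_data = 7/403.2 = 0.017361, so τ_n = 0.018455.
Rearranging for μ₀: μ₀ = (μ_n·τ_n − τ_data·x̄)/τ₀ = (171.9892·0.018455 − 0.017361·176.3) / 0.001094 = 0.113316/0.001094 ≈ 103.6.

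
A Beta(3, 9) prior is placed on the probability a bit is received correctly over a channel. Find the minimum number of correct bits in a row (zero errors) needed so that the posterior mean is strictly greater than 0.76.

k = 26

After k correct bits and 0 errors the posterior is Beta(3+k, 9), with mean (3+k)/(3+9+k).
Set (3+k)/(12+k) > 0.76 and solve: k > (0.76·12 − 3)/(1 − 0.76) = 25.500.
The smallest integer exceeding 25.500 is 26, and checking k=26: (29)/(38) = 0.7632 > 0.76.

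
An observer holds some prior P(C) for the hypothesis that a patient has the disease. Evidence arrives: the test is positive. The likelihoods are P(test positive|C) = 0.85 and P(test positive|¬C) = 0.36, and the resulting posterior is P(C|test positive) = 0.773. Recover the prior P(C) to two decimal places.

Bayes' rule in odds form gives O(C|E) = O(C)·[P(E|C)/P(E|¬C)], hence O(C) = O(C|E)/LR.
Posterior odds = 0.773/(1−0.773) = 3.4053. LR = 0.85/0.36 = 2.3611.
Prior odds = 3.4053/2.3611 = 1.4423, so P(C) = 1.4423/(1+1.4423) ≈ 0.59.

P(C) = 0.59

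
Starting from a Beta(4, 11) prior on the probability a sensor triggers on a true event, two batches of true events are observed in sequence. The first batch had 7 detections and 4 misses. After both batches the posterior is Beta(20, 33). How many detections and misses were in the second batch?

Sequential conjugate updates are equivalent to a single update on the pooled data, so total successes = posterior α − prior α and total failures = posterior β − prior β.
Total across both batches: 20−4=16 detections, 33−11=22 misses.
Subtract the first batch: 16−7=9 detections and 22−4=18 misses.

9 detections and 18 misses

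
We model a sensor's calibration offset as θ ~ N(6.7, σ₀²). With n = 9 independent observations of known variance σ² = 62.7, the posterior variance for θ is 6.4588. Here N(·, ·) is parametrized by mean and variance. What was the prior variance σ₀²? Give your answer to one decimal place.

Posterior precision equals prior precision plus data precision: 1/σ_n² = 1/σ₀² + n/σ².
So 1/σ₀² = 1/6.4588 − 9/62.7 = 0.154828 − 0.143541 = 0.011287.
Hence σ₀² = 1/0.011287 ≈ 88.6.

σ₀² = 88.6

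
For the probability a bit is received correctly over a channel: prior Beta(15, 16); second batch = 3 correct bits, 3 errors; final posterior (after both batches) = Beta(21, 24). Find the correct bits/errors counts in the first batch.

Because Beta–binomial updating is additive in the counts, the combined data contributed (α_post−α_prior, β_post−β_prior) successes and failures.
Total across both batches: 21−15=6 correct bits, 24−16=8 errors.
Subtract the second batch: 6−3=3 correct bits and 8−3=5 errors.

3 correct bits and 5 errors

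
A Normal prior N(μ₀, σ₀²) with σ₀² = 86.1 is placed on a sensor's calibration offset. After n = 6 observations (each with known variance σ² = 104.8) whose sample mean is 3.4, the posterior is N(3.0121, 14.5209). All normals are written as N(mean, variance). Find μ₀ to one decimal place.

With known observation variance, the Normal–Normal posterior has precision τ_n = τ₀ + n/σ² and mean μ_n = (τ₀μ₀ + (n/σ²)x̄)/τ_n.
Here τ₀ = 1/86.1 = 0.011614 and τ_data = 6/104.8 = 0.057252, so τ_n = 0.068866.
Rearranging for μ₀: μ₀ = (μ_n·τ_n − τ_data·x̄)/τ₀ = (3.0121·0.068866 − 0.057252·3.4) / 0.011614 = 0.012774/0.011614 ≈ 1.1.

μ₀ = 1.1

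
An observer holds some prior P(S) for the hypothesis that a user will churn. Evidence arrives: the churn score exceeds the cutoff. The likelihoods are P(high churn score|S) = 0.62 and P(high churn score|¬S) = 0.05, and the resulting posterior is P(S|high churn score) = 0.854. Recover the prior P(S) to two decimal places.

P(S) = 0.32

In odds form, posterior odds = prior odds × likelihood ratio, so prior odds = posterior odds ÷ LR.
Posterior odds = 0.854/(1−0.854) = 5.8493. LR = 0.62/0.05 = 12.4000.
Prior odds = 5.8493/12.4000 = 0.4717, so P(S) = 0.4717/(1+0.4717) ≈ 0.32.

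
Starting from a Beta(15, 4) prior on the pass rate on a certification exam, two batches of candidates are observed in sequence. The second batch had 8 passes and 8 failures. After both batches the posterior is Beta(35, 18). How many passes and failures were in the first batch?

12 passes and 6 failures

Sequential conjugate updates are equivalent to a single update on the pooled data, so total successes = posterior α − prior α and total failures = posterior β − prior β.
Total across both batches: 35−15=20 passes, 18−4=14 failures.
Subtract the second batch: 20−8=12 passes and 14−8=6 failures.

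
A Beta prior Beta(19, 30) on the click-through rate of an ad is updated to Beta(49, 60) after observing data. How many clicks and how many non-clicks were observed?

30 clicks and 30 non-clicks

Under Beta–binomial conjugacy the posterior parameters are (α+s, β+f).
So s = 49 − 19 = 30 and f = 60 − 30 = 30.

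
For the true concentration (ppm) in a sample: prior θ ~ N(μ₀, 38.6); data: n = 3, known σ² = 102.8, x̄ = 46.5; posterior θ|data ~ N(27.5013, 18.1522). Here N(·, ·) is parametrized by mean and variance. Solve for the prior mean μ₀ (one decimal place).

The posterior mean is a precision-weighted average: μ_n = (τ₀μ₀ + τ_data·x̄)/(τ₀+τ_data), with τ₀=1/σ₀² and τ_data=n/σ².
Here τ₀ = 1/38.6 = 0.025907 and τ_data = 3/102.8 = 0.029183, so τ_n = 0.055090.
Rearranging for μ₀: μ₀ = (μ_n·τ_n − τ_data·x̄)/τ₀ = (27.5013·0.055090 − 0.029183·46.5) / 0.025907 = 0.158037/0.025907 ≈ 6.1.

μ₀ = 6.1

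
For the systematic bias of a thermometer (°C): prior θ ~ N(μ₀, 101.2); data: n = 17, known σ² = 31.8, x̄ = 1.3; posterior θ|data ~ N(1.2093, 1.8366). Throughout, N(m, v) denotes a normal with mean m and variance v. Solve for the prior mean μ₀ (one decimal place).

The posterior mean is a precision-weighted average: μ_n = (τ₀μ₀ + τ_data·x̄)/(τ₀+τ_data), with τ₀=1/σ₀² and τ_data=n/σ².
Here τ₀ = 1/101.2 = 0.009881 and τ_data = 17/31.8 = 0.534591, so τ_n = 0.544472.
Rearranging for μ₀: μ₀ = (μ_n·τ_n − τ_data·x̄)/τ₀ = (1.2093·0.544472 − 0.534591·1.3) / 0.009881 = -0.036538/0.009881 ≈ -3.7.

μ₀ = -3.7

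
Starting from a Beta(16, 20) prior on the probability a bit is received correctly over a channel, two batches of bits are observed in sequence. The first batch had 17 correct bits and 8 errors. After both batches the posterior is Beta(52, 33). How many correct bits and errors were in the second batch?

Because Beta–binomial updating is additive in the counts, the combined data contributed (α_post−α_prior, β_post−β_prior) successes and failures.
Total across both batches: 52−16=36 correct bits, 33−20=13 errors.
Subtract the first batch: 36−17=19 correct bits and 13−8=5 errors.

19 correct bits and 5 errors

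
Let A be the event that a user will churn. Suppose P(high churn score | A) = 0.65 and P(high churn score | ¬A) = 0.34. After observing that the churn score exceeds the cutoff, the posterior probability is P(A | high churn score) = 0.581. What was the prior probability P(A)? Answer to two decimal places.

P(A) = 0.42

In odds form, posterior odds = prior odds × likelihood ratio, so prior odds = posterior odds ÷ LR.
Posterior odds = 0.581/(1−0.581) = 1.3866. LR = 0.65/0.34 = 1.9118.
Prior odds = 1.3866/1.9118 = 0.7253, so P(A) = 0.7253/(1+0.7253) ≈ 0.42.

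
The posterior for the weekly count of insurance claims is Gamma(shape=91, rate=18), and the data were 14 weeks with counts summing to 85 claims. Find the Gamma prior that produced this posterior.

Gamma–Poisson conjugacy: posterior shape = α + Σxᵢ, posterior rate = β + n.
So α = 91 − 85 = 6 and β = 18 − 14 = 4.

Gamma(shape=6, rate=4)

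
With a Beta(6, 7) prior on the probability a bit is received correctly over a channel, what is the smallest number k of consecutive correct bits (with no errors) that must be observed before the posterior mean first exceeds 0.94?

After k correct bits and 0 errors the posterior is Beta(6+k, 7), with mean (6+k)/(6+7+k).
Set (6+k)/(13+k) > 0.94 and solve: k > (0.94·13 − 6)/(1 − 0.94) = 103.667.
The smallest integer exceeding 103.667 is 104, and checking k=104: (110)/(117) = 0.9402 > 0.94.

k = 104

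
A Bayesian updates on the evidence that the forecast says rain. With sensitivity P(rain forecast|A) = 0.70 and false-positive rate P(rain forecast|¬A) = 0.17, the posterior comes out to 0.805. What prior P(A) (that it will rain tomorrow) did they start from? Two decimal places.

P(A) = 0.50

Bayes' rule in odds form gives O(A|E) = O(A)·[P(E|A)/P(E|¬A)], hence O(A) = O(A|E)/LR.
Posterior odds = 0.805/(1−0.805) = 4.1282. LR = 0.70/0.17 = 4.1176.
Prior odds = 4.1282/4.1176 = 1.0026, so P(A) = 1.0026/(1+1.0026) ≈ 0.50.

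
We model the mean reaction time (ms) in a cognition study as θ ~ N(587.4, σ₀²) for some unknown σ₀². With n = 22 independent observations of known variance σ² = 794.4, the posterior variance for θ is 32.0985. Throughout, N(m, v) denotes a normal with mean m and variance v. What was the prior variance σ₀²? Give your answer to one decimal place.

Posterior precision equals prior precision plus data precision: 1/σ_n² = 1/σ₀² + n/σ².
So 1/σ₀² = 1/32.0985 − 22/794.4 = 0.031154 − 0.027694 = 0.003460.
Hence σ₀² = 1/0.003460 ≈ 289.0.

σ₀² = 289.0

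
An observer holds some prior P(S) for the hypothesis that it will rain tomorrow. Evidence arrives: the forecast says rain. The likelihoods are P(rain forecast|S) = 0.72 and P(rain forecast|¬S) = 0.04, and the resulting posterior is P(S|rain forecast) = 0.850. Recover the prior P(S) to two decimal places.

P(S) = 0.24

In odds form, posterior odds = prior odds × likelihood ratio, so prior odds = posterior odds ÷ LR.
Posterior odds = 0.850/(1−0.850) = 5.6667. LR = 0.72/0.04 = 18.0000.
Prior odds = 5.6667/18.0000 = 0.3148, so P(S) = 0.3148/(1+0.3148) ≈ 0.24.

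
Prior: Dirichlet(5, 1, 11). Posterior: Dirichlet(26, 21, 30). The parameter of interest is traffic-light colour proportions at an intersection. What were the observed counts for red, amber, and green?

counts (21, 20, 19)

For a Dirichlet(α) prior with multinomial counts c, the posterior is Dirichlet(α + c) componentwise.
Counts are posterior − prior componentwise: 26−5=21, 21−1=20, 30−11=19.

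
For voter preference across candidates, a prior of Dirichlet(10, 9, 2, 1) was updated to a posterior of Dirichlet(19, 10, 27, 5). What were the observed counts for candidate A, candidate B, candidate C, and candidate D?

counts (9, 1, 25, 4)

For a Dirichlet(α) prior with multinomial counts c, the posterior is Dirichlet(α + c) componentwise.
Counts are posterior − prior componentwise: 19−10=9, 10−9=1, 27−2=25, 5−1=4.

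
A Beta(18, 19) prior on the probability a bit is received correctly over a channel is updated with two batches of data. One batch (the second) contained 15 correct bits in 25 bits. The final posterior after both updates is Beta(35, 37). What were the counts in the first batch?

2 correct bits and 8 errors

Sequential conjugate updates are equivalent to a single update on the pooled data, so total successes = posterior α − prior α and total failures = posterior β − prior β.
Total across both batches: 35−18=17 correct bits, 37−19=18 errors.
Subtract the second batch: 17−15=2 correct bits and 18−10=8 errors.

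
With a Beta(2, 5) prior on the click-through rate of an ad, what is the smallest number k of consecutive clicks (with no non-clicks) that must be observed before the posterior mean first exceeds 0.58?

k = 5

After k clicks and 0 non-clicks the posterior is Beta(2+k, 5), with mean (2+k)/(2+5+k).
Set (2+k)/(7+k) > 0.58 and solve: k > (0.58·7 − 2)/(1 − 0.58) = 4.905.
The smallest integer exceeding 4.905 is 5.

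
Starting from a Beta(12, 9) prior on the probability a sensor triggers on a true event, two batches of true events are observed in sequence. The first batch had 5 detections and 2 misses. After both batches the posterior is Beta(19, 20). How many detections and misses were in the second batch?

2 detections and 9 misses

Sequential conjugate updates are equivalent to a single update on the pooled data, so total successes = posterior α − prior α and total failures = posterior β − prior β.
Total across both batches: 19−12=7 detections, 20−9=11 misses.
Subtract the first batch: 7−5=2 detections and 11−2=9 misses.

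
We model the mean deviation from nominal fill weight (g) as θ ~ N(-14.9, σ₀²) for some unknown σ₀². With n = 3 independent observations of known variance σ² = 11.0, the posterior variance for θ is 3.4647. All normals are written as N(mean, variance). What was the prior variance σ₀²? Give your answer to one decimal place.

σ₀² = 62.9

For the Normal–Normal model with known σ², precisions add: τ_n = τ₀ + n/σ².
So 1/σ₀² = 1/3.4647 − 3/11.0 = 0.288625 − 0.272727 = 0.015898.
Hence σ₀² = 1/0.015898 ≈ 62.9.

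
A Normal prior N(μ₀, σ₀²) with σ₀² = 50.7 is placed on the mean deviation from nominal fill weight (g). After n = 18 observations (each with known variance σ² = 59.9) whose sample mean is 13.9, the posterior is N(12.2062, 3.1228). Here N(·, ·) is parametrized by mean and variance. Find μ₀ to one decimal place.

With known observation variance, the Normal–Normal posterior has precision τ_n = τ₀ + n/σ² and mean μ_n = (τ₀μ₀ + (n/σ²)x̄)/τ_n.
Here τ₀ = 1/50.7 = 0.019724 and τ_data = 18/59.9 = 0.300501, so τ_n = 0.320225.
Rearranging for μ₀: μ₀ = (μ_n·τ_n − τ_data·x̄)/τ₀ = (12.2062·0.320225 − 0.300501·13.9) / 0.019724 = -0.268234/0.019724 ≈ -13.6.

μ₀ = -13.6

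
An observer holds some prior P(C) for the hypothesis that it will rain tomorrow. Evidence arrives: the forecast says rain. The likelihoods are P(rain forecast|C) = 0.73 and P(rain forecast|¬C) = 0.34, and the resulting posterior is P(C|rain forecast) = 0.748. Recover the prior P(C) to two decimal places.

P(C) = 0.58

Bayes' rule in odds form gives O(C|E) = O(C)·[P(E|C)/P(E|¬C)], hence O(C) = O(C|E)/LR.
Posterior odds = 0.748/(1−0.748) = 2.9683. LR = 0.73/0.34 = 2.1471.
Prior odds = 2.9683/2.1471 = 1.3825, so P(C) = 1.3825/(1+1.3825) ≈ 0.58.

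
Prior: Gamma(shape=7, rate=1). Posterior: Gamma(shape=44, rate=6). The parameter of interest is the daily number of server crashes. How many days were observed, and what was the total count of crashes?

n = 5 days with total 37 crashes

Gamma–Poisson conjugacy: posterior shape = α + Σxᵢ, posterior rate = β + n.
Matching: Σxᵢ = 44 − 7 = 37 and n = 6 − 1 = 5.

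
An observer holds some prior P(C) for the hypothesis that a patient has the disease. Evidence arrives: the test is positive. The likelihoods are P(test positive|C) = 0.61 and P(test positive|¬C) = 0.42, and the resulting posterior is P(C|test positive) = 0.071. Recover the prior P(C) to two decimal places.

P(C) = 0.05

Bayes' rule in odds form gives O(C|E) = O(C)·[P(E|C)/P(E|¬C)], hence O(C) = O(C|E)/LR.
Posterior odds = 0.071/(1−0.071) = 0.0764. LR = 0.61/0.42 = 1.4524.
Prior odds = 0.0764/1.4524 = 0.0526, so P(C) = 0.0526/(1+0.0526) ≈ 0.05.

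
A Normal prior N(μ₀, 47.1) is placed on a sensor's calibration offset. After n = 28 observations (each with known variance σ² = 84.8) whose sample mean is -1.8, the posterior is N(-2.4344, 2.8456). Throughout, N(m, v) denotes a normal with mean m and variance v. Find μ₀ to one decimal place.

The posterior mean is a precision-weighted average: μ_n = (τ₀μ₀ + τ_data·x̄)/(τ₀+τ_data), with τ₀=1/σ₀² and τ_data=n/σ².
Here τ₀ = 1/47.1 = 0.021231 and τ_data = 28/84.8 = 0.330189, so τ_n = 0.351420.
Rearranging for μ₀: μ₀ = (μ_n·τ_n − τ_data·x̄)/τ₀ = (-2.4344·0.351420 − 0.330189·-1.8) / 0.021231 = -0.261157/0.021231 ≈ -12.3.

μ₀ = -12.3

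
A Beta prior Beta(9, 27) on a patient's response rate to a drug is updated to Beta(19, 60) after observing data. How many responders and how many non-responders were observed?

10 responders and 33 non-responders

Beta is conjugate to the binomial likelihood: posterior = Beta(a+s, b+f).
Match parameters: s=19−9=10, f=60−27=33.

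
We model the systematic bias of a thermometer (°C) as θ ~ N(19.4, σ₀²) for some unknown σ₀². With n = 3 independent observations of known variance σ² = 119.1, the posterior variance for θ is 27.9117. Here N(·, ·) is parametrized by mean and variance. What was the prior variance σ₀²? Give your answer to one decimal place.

σ₀² = 94.0

Posterior precision equals prior precision plus data precision: 1/σ_n² = 1/σ₀² + n/σ².
So 1/σ₀² = 1/27.9117 − 3/119.1 = 0.035827 − 0.025189 = 0.010638.
Hence σ₀² = 1/0.010638 ≈ 94.0.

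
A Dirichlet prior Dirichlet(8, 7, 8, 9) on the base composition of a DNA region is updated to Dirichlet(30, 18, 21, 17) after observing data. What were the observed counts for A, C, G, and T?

counts (22, 11, 13, 8)

For a Dirichlet(α) prior with multinomial counts c, the posterior is Dirichlet(α + c) componentwise.
Counts are posterior − prior componentwise: 30−8=22, 18−7=11, 21−8=13, 17−9=8.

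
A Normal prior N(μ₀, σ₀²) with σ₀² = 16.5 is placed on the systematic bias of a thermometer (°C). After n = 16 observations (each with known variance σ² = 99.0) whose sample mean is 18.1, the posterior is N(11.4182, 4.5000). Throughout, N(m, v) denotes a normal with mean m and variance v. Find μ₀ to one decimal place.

The posterior mean is a precision-weighted average: μ_n = (τ₀μ₀ + τ_data·x̄)/(τ₀+τ_data), with τ₀=1/σ₀² and τ_data=n/σ².
Here τ₀ = 1/16.5 = 0.060606 and τ_data = 16/99.0 = 0.161616, so τ_n = 0.222222.
Rearranging for μ₀: μ₀ = (μ_n·τ_n − τ_data·x̄)/τ₀ = (11.4182·0.222222 − 0.161616·18.1) / 0.060606 = -0.387874/0.060606 ≈ -6.4.

μ₀ = -6.4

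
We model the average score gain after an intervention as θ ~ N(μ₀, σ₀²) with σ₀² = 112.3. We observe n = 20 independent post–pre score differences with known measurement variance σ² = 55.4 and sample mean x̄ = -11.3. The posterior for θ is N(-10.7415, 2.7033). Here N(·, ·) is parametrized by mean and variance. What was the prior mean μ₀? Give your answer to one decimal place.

μ₀ = 11.9

With known observation variance, the Normal–Normal posterior has precision τ_n = τ₀ + n/σ² and mean μ_n = (τ₀μ₀ + (n/σ²)x̄)/τ_n.
Here τ₀ = 1/112.3 = 0.008905 and τ_data = 20/55.4 = 0.361011, so τ_n = 0.369916.
Rearranging for μ₀: μ₀ = (μ_n·τ_n − τ_data·x̄)/τ₀ = (-10.7415·0.369916 − 0.361011·-11.3) / 0.008905 = 0.105972/0.008905 ≈ 11.9.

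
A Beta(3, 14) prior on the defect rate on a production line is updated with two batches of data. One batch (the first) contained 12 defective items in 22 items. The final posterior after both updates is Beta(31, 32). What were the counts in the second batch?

16 defective items and 8 good items

Sequential conjugate updates are equivalent to a single update on the pooled data, so total successes = posterior α − prior α and total failures = posterior β − prior β.
Total across both batches: 31−3=28 defective items, 32−14=18 good items.
Subtract the first batch: 28−12=16 defective items and 18−10=8 good items.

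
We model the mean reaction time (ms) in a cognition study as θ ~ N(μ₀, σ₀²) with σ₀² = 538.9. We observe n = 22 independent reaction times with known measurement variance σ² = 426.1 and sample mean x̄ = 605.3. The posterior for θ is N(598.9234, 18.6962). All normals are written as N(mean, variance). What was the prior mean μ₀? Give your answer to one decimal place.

μ₀ = 421.5

With known observation variance, the Normal–Normal posterior has precision τ_n = τ₀ + n/σ² and mean μ_n = (τ₀μ₀ + (n/σ²)x̄)/τ_n.
Here τ₀ = 1/538.9 = 0.001856 and τ_data = 22/426.1 = 0.051631, so τ_n = 0.053487.
Rearranging for μ₀: μ₀ = (μ_n·τ_n − τ_data·x̄)/τ₀ = (598.9234·0.053487 − 0.051631·605.3) / 0.001856 = 0.782372/0.001856 ≈ 421.5.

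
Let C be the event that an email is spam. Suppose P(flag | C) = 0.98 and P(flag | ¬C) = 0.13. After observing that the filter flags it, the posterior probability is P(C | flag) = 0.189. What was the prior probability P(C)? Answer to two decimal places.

In odds form, posterior odds = prior odds × likelihood ratio, so prior odds = posterior odds ÷ LR.
Posterior odds = 0.189/(1−0.189) = 0.2330. LR = 0.98/0.13 = 7.5385.
Prior odds = 0.2330/7.5385 = 0.0309, so P(C) = 0.0309/(1+0.0309) ≈ 0.03.

P(C) = 0.03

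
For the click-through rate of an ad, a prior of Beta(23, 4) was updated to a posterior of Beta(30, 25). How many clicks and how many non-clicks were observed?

Under Beta–binomial conjugacy the posterior parameters are (a+s, b+f).
Match parameters: s=30−23=7, f=25−4=21.

7 clicks and 21 non-clicks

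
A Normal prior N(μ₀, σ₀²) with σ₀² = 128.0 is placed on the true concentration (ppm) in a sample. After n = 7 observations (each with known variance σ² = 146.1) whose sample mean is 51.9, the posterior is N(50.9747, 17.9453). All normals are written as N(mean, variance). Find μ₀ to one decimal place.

μ₀ = 45.3

With known observation variance, the Normal–Normal posterior has precision τ_n = τ₀ + n/σ² and mean μ_n = (τ₀μ₀ + (n/σ²)x̄)/τ_n.
Here τ₀ = 1/128.0 = 0.007812 and τ_data = 7/146.1 = 0.047912, so τ_n = 0.055724.
Rearranging for μ₀: μ₀ = (μ_n·τ_n − τ_data·x̄)/τ₀ = (50.9747·0.055724 − 0.047912·51.9) / 0.007812 = 0.353881/0.007812 ≈ 45.3.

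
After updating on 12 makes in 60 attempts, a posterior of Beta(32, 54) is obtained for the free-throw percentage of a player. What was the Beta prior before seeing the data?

Beta(20, 6)

Beta is conjugate to the binomial likelihood: posterior = Beta(α+s, β+f).
Subtract the data counts: 32−12=20, 54−48=6.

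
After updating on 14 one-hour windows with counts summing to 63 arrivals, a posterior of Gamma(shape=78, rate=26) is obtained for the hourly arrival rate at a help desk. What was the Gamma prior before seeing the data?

Gamma–Poisson conjugacy: posterior shape = α + Σxᵢ, posterior rate = β + n.
So α = 78 − 63 = 15 and β = 26 − 14 = 12.

Gamma(shape=15, rate=12)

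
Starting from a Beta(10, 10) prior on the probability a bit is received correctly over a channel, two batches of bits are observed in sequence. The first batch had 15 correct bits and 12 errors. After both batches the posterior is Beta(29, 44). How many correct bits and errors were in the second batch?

Because Beta–binomial updating is additive in the counts, the combined data contributed (α_post−α_prior, β_post−β_prior) successes and failures.
Total across both batches: 29−10=19 correct bits, 44−10=34 errors.
Subtract the first batch: 19−15=4 correct bits and 34−12=22 errors.

4 correct bits and 22 errors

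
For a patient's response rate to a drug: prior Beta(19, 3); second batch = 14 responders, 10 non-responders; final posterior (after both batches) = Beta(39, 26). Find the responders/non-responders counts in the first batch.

6 responders and 13 non-responders

Sequential conjugate updates are equivalent to a single update on the pooled data, so total successes = posterior α − prior α and total failures = posterior β − prior β.
Total across both batches: 39−19=20 responders, 26−3=23 non-responders.
Subtract the second batch: 20−14=6 responders and 23−10=13 non-responders.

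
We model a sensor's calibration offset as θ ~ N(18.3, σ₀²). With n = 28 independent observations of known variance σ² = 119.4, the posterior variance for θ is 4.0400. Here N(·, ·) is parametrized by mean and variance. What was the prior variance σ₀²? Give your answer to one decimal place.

σ₀² = 76.8

For the Normal–Normal model with known σ², precisions add: τ_n = τ₀ + n/σ².
So 1/σ₀² = 1/4.0400 − 28/119.4 = 0.247525 − 0.234506 = 0.013019.
Hence σ₀² = 1/0.013019 ≈ 76.8.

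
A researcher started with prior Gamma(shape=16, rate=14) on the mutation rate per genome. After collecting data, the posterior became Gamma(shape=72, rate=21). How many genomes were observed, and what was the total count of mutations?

Gamma–Poisson conjugacy: posterior shape = α + Σxᵢ, posterior rate = β + n.
Matching: Σxᵢ = 72 − 16 = 56 and n = 21 − 14 = 7.

n = 7 genomes with total 56 mutations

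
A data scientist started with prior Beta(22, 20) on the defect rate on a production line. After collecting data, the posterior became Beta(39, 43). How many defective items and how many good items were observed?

17 defective items and 23 good items

A Beta(α, β) prior with s successes and f failures in binomial data gives a Beta(α+s, β+f) posterior.
So s = 39 − 22 = 17 and f = 43 − 20 = 23.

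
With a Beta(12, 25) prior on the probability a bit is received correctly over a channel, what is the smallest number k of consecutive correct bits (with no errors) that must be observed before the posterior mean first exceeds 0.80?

After k correct bits and 0 errors the posterior is Beta(12+k, 25), with mean (12+k)/(12+25+k).
Set (12+k)/(37+k) > 0.80 and solve: k > (0.80·37 − 12)/(1 − 0.80) = 88.000.
The smallest integer exceeding 88.000 is 89.

k = 89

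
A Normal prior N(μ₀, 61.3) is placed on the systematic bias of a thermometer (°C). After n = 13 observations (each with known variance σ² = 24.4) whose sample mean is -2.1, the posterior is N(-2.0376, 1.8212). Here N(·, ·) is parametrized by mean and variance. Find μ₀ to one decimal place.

With known observation variance, the Normal–Normal posterior has precision τ_n = τ₀ + n/σ² and mean μ_n = (τ₀μ₀ + (n/σ²)x̄)/τ_n.
Here τ₀ = 1/61.3 = 0.016313 and τ_data = 13/24.4 = 0.532787, so τ_n = 0.549100.
Rearranging for μ₀: μ₀ = (μ_n·τ_n − τ_data·x̄)/τ₀ = (-2.0376·0.549100 − 0.532787·-2.1) / 0.016313 = 0.000007/0.016313 ≈ 0.0.

μ₀ = 0.0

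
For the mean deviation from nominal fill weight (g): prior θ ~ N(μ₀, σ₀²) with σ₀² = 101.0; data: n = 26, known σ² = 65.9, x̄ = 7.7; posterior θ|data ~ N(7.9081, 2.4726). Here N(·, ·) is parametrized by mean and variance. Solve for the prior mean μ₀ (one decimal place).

With known observation variance, the Normal–Normal posterior has precision τ_n = τ₀ + n/σ² and mean μ_n = (τ₀μ₀ + (n/σ²)x̄)/τ_n.
Here τ₀ = 1/101.0 = 0.009901 and τ_data = 26/65.9 = 0.394537, so τ_n = 0.404438.
Rearranging for μ₀: μ₀ = (μ_n·τ_n − τ_data·x̄)/τ₀ = (7.9081·0.404438 − 0.394537·7.7) / 0.009901 = 0.160401/0.009901 ≈ 16.2.

μ₀ = 16.2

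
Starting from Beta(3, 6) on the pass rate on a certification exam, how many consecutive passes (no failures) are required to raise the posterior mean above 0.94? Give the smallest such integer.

k = 92

After k passes and 0 failures the posterior is Beta(3+k, 6), with mean (3+k)/(3+6+k).
Set (3+k)/(9+k) > 0.94 and solve: k > (0.94·9 − 3)/(1 − 0.94) = 91.000.
The smallest integer exceeding 91.000 is 92.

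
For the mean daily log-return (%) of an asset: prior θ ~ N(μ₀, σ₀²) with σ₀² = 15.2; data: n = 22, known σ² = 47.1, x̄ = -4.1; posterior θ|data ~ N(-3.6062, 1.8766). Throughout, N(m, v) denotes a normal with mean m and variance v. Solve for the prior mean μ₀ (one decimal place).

μ₀ = -0.1

With known observation variance, the Normal–Normal posterior has precision τ_n = τ₀ + n/σ² and mean μ_n = (τ₀μ₀ + (n/σ²)x̄)/τ_n.
Here τ₀ = 1/15.2 = 0.065789 and τ_data = 22/47.1 = 0.467091, so τ_n = 0.532880.
Rearranging for μ₀: μ₀ = (μ_n·τ_n − τ_data·x̄)/τ₀ = (-3.6062·0.532880 − 0.467091·-4.1) / 0.065789 = -0.006599/0.065789 ≈ -0.1.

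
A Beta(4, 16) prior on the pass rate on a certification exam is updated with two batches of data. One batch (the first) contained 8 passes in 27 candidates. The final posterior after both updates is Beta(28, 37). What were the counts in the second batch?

Sequential conjugate updates are equivalent to a single update on the pooled data, so total successes = posterior α − prior α and total failures = posterior β − prior β.
Total across both batches: 28−4=24 passes, 37−16=21 failures.
Subtract the first batch: 24−8=16 passes and 21−19=2 failures.

16 passes and 2 failures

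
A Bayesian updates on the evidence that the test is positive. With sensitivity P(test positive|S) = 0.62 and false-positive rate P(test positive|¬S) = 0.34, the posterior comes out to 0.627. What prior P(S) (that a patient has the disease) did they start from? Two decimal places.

Bayes' rule in odds form gives O(S|E) = O(S)·[P(E|S)/P(E|¬S)], hence O(S) = O(S|E)/LR.
Posterior odds = 0.627/(1−0.627) = 1.6810. LR = 0.62/0.34 = 1.8235.
Prior odds = 1.6810/1.8235 = 0.9219, so P(S) = 0.9219/(1+0.9219) ≈ 0.48.

P(S) = 0.48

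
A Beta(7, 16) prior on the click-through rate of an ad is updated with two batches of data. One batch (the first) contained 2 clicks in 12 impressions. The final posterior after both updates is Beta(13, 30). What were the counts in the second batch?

4 clicks and 4 non-clicks

Because Beta–binomial updating is additive in the counts, the combined data contributed (α_post−α_prior, β_post−β_prior) successes and failures.
Total across both batches: 13−7=6 clicks, 30−16=14 non-clicks.
Subtract the first batch: 6−2=4 clicks and 14−10=4 non-clicks.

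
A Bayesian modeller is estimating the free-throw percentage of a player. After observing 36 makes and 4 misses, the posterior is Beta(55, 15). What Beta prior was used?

Beta(19, 11)

Beta is conjugate to the binomial likelihood: posterior = Beta(α+s, β+f).
Subtract the data counts: 55−36=19, 15−4=11.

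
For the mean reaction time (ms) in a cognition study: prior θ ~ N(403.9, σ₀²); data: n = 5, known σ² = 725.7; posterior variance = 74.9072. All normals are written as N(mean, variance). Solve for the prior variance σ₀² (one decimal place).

σ₀² = 154.8

Posterior precision equals prior precision plus data precision: 1/σ_n² = 1/σ₀² + n/σ².
So 1/σ₀² = 1/74.9072 − 5/725.7 = 0.013350 − 0.006890 = 0.006460.
Hence σ₀² = 1/0.006460 ≈ 154.8.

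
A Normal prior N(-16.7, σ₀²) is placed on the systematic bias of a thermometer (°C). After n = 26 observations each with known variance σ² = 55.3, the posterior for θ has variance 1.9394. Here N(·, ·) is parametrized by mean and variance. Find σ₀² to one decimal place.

Posterior precision equals prior precision plus data precision: 1/σ_n² = 1/σ₀² + n/σ².
So 1/σ₀² = 1/1.9394 − 26/55.3 = 0.515623 − 0.470163 = 0.045460.
Hence σ₀² = 1/0.045460 ≈ 22.0.

σ₀² = 22.0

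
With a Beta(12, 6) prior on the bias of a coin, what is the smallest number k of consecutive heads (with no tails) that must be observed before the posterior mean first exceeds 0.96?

After k heads and 0 tails the posterior is Beta(12+k, 6), with mean (12+k)/(12+6+k).
Set (12+k)/(18+k) > 0.96 and solve: k > (0.96·18 − 12)/(1 − 0.96) = 132.000.
The smallest integer exceeding 132.000 is 133, and checking k=133: (145)/(151) = 0.9603 > 0.96.

k = 133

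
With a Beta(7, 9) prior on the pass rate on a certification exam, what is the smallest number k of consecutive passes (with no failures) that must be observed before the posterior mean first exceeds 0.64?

k = 10

After k passes and 0 failures the posterior is Beta(7+k, 9), with mean (7+k)/(7+9+k).
Set (7+k)/(16+k) > 0.64 and solve: k > (0.64·16 − 7)/(1 − 0.64) = 9.000.
The smallest integer exceeding 9.000 is 10, and checking k=10: (17)/(26) = 0.6538 > 0.64.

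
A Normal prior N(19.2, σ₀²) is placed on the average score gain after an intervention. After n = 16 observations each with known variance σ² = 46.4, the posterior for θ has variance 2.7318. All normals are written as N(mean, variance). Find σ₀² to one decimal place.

For the Normal–Normal model with known σ², precisions add: τ_n = τ₀ + n/σ².
So 1/σ₀² = 1/2.7318 − 16/46.4 = 0.366059 − 0.344828 = 0.021231.
Hence σ₀² = 1/0.021231 ≈ 47.1.

σ₀² = 47.1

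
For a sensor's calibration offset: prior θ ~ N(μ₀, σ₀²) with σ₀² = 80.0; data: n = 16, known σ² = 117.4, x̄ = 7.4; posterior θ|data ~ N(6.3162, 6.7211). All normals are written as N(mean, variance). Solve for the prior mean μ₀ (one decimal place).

With known observation variance, the Normal–Normal posterior has precision τ_n = τ₀ + n/σ² and mean μ_n = (τ₀μ₀ + (n/σ²)x̄)/τ_n.
Here τ₀ = 1/80.0 = 0.012500 and τ_data = 16/117.4 = 0.136286, so τ_n = 0.148786.
Rearranging for μ₀: μ₀ = (μ_n·τ_n − τ_data·x̄)/τ₀ = (6.3162·0.148786 − 0.136286·7.4) / 0.012500 = -0.068754/0.012500 ≈ -5.5.

μ₀ = -5.5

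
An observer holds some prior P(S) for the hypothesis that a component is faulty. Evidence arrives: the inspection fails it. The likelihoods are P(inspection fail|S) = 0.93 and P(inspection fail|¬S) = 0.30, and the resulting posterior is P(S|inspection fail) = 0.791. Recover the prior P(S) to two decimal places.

Bayes' rule in odds form gives O(S|E) = O(S)·[P(E|S)/P(E|¬S)], hence O(S) = O(S|E)/LR.
Posterior odds = 0.791/(1−0.791) = 3.7847. LR = 0.93/0.30 = 3.1000.
Prior odds = 3.7847/3.1000 = 1.2209, so P(S) = 1.2209/(1+1.2209) ≈ 0.55.

P(S) = 0.55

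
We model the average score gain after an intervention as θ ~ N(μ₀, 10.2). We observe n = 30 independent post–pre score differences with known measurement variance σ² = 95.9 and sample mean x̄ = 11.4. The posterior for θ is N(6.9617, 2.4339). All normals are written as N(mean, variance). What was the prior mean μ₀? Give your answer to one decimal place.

μ₀ = -7.2

With known observation variance, the Normal–Normal posterior has precision τ_n = τ₀ + n/σ² and mean μ_n = (τ₀μ₀ + (n/σ²)x̄)/τ_n.
Here τ₀ = 1/10.2 = 0.098039 and τ_data = 30/95.9 = 0.312826, so τ_n = 0.410865.
Rearranging for μ₀: μ₀ = (μ_n·τ_n − τ_data·x̄)/τ₀ = (6.9617·0.410865 − 0.312826·11.4) / 0.098039 = -0.705898/0.098039 ≈ -7.2.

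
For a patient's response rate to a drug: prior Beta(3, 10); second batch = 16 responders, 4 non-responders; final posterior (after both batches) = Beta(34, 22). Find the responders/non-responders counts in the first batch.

15 responders and 8 non-responders

Because Beta–binomial updating is additive in the counts, the combined data contributed (α_post−α_prior, β_post−β_prior) successes and failures.
Total across both batches: 34−3=31 responders, 22−10=12 non-responders.
Subtract the second batch: 31−16=15 responders and 12−4=8 non-responders.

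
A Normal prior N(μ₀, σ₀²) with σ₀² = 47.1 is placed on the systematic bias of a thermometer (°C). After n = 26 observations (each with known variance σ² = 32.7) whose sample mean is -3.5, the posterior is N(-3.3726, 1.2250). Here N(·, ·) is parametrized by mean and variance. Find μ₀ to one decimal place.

The posterior mean is a precision-weighted average: μ_n = (τ₀μ₀ + τ_data·x̄)/(τ₀+τ_data), with τ₀=1/σ₀² and τ_data=n/σ².
Here τ₀ = 1/47.1 = 0.021231 and τ_data = 26/32.7 = 0.795107, so τ_n = 0.816338.
Rearranging for μ₀: μ₀ = (μ_n·τ_n − τ_data·x̄)/τ₀ = (-3.3726·0.816338 − 0.795107·-3.5) / 0.021231 = 0.029693/0.021231 ≈ 1.4.

μ₀ = 1.4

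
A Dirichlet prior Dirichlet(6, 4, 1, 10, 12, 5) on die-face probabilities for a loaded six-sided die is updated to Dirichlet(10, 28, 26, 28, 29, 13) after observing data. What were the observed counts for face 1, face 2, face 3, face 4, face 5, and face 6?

For a Dirichlet(α) prior with multinomial counts c, the posterior is Dirichlet(α + c) componentwise.
Counts are posterior − prior componentwise: 10−6=4, 28−4=24, 26−1=25, 28−10=18, 29−12=17, 13−5=8.

counts (4, 24, 25, 18, 17, 8)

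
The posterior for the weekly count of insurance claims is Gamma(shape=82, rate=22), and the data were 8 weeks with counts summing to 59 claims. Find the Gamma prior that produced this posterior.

Gamma(shape=23, rate=14)

A Gamma(α, β) prior (rate parametrization) on a Poisson rate with n observations summing to S gives posterior Gamma(α+S, β+n).
So α = 82 − 59 = 23 and β = 22 − 8 = 14.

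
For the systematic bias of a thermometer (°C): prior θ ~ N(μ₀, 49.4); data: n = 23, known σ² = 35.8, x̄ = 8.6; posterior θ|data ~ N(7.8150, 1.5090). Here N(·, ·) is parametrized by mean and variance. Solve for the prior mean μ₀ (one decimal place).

The posterior mean is a precision-weighted average: μ_n = (τ₀μ₀ + τ_data·x̄)/(τ₀+τ_data), with τ₀=1/σ₀² and τ_data=n/σ².
Here τ₀ = 1/49.4 = 0.020243 and τ_data = 23/35.8 = 0.642458, so τ_n = 0.662701.
Rearranging for μ₀: μ₀ = (μ_n·τ_n − τ_data·x̄)/τ₀ = (7.8150·0.662701 − 0.642458·8.6) / 0.020243 = -0.346130/0.020243 ≈ -17.1.

μ₀ = -17.1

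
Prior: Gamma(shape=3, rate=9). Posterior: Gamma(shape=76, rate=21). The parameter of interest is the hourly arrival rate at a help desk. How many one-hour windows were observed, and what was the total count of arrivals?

A Gamma(α, β) prior (rate parametrization) on a Poisson rate with n observations summing to S gives posterior Gamma(α+S, β+n).
Matching: Σxᵢ = 76 − 3 = 73 and n = 21 − 9 = 12.

n = 12 one-hour windows with total 73 arrivals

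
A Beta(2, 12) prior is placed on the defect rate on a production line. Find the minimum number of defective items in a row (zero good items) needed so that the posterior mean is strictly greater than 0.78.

k = 41

After k defective items and 0 good items the posterior is Beta(2+k, 12), with mean (2+k)/(2+12+k).
Set (2+k)/(14+k) > 0.78 and solve: k > (0.78·14 − 2)/(1 − 0.78) = 40.545.
The smallest integer exceeding 40.545 is 41, and checking k=41: (43)/(55) = 0.7818 > 0.78.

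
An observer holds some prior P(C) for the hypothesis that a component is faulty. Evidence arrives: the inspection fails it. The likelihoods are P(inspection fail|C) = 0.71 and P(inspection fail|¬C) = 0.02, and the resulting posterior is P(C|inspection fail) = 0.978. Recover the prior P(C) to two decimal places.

Bayes' rule in odds form gives O(C|E) = O(C)·[P(E|C)/P(E|¬C)], hence O(C) = O(C|E)/LR.
Posterior odds = 0.978/(1−0.978) = 44.4545. LR = 0.71/0.02 = 35.5000.
Prior odds = 44.4545/35.5000 = 1.2522, so P(C) = 1.2522/(1+1.2522) ≈ 0.56.

P(C) = 0.56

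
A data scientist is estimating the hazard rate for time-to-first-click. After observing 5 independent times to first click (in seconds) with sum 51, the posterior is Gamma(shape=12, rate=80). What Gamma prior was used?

Gamma(shape=7, rate=29)

For an exponential likelihood with a Gamma(α, β) prior on the rate, n observations with total T give posterior Gamma(α+n, β+T).
So α = 12 − 5 = 7 and β = 80 − 51 = 29.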